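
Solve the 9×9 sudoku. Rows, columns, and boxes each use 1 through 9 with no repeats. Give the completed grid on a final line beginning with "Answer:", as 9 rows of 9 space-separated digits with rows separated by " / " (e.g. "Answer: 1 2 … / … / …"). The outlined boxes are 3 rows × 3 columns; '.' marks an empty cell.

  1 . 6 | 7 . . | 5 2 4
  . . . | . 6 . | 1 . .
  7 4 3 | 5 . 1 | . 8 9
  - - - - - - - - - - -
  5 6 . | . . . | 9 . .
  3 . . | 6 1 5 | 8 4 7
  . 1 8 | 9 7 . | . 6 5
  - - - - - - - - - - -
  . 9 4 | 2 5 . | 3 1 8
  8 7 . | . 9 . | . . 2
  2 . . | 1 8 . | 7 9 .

Step 1. [r6c6∈{2,3,4}] row 6 places 3 nowhere but r6c6. So r6c6=3.
Step 2. [r9c6∈{4,6}] r9c6 is the only open cell in row 9 admitting 4, so r9c6=4.
Step 3. [r5c2∈{2}] nothing but 2 survives at r5c2. So r5c2=2.
Step 4. [r2c3∈{2,5,9}] in col 3, 2 fits only at r2c3, so r2c3=2.
Step 5. [r2c4∈{3,4,8}] r2c4 is the only open cell in row 2 admitting 4, so r2c4=4.
Step 6. [r4c8∈{3}] nothing but 3 survives at r4c8, so r4c8=3.
Step 7. [r2c2∈{5,8}] 5 has one home in row 2: r2c2 ⇒ r2c2=5.
Step 8. [r2c6∈{8,9}] across row 2, 8 lands solely at r2c6. So r2c6=8.
Step 9. [r8c6∈{6}] only 6 remains possible at r8c6, so r8c6=6.
Step 10. [r4c6∈{2}] r4c6 has the single candidate 2, so r4c6=2.
Step 11. [r8c8∈{5}] r8c8's peers cover all but 5 ⇒ r8c8=5.
Step 12. [r1c5∈{3}] r1c5 is down to just 3, so r1c5=3.
Step 13. [r4c9∈{1}] r4c9's peers cover all but 1. So r4c9=1.
Step 14. [r8c3∈{1}] r8c3's peers cover all but 1, so r8c3=1.
Step 15. [r6c7∈{2}] r6c7 has the single candidate 2 ⇒ r6c7=2.
Step 16. [r9c2∈{3}] r9c2 is down to just 3, so r9c2=3.
Step 17. [r5c3∈{9}] nothing but 9 survives at r5c3. So r5c3=9.
Step 18. [r7c6∈{7}] r7c6 is down to just 7, so r7c6=7.
Step 19. [r1c6∈{9}] r1c6's peers cover all but 9 ⇒ r1c6=9.
Step 20. [r2c8∈{7}] r2c8 is down to just 7 ⇒ r2c8=7.
Step 21. [r8c7∈{4}] r8c7's peers cover all but 4, so r8c7=4.
Step 22. [r3c5∈{2}] r3c5 has the single candidate 2, so r3c5=2.
Step 23. [r9c9∈{6}] r9c9 has the single candidate 6, so r9c9=6.
Step 24. [r3c7∈{6}] only 6 remains possible at r3c7. So r3c7=6.
Step 25. [r6c1∈{4}] only 4 remains possible at r6c1 ⇒ r6c1=4.
Step 26. [r8c4∈{3}] r8c4 is down to just 3 ⇒ r8c4=3.
Step 27. [r1c2∈{8}] r1c2's peers cover all but 8. So r1c2=8.
Step 28. [r4c4∈{8}] only 8 remains possible at r4c4, so r4c4=8.
Step 29. [r9c3∈{5}] only 5 remains possible at r9c3, so r9c3=5.
Step 30. [r4c3∈{7}] only 7 remains possible at r4c3, so r4c3=7.
Step 31. [r4c5∈{4}] only 4 remains possible at r4c5, so r4c5=4.
Step 32. [r2c1∈{9}] only 9 remains possible at r2c1, so r2c1=9.
Step 33. [r7c1∈{6}] r7c1 is down to just 6, so r7c1=6.
Step 34. [r2c9∈{3}] nothing but 3 survives at r2c9 ⇒ r2c9=3.

Answer: 1 8 6 7 3 9 5 2 4 / 9 5 2 4 6 8 1 7 3 / 7 4 3 5 2 1 6 8 9 / 5 6 7 8 4 2 9 3 1 / 3 2 9 6 1 5 8 4 7 / 4 1 8 9 7 3 2 6 5 / 6 9 4 2 5 7 3 1 8 / 8 7 1 3 9 6 4 5 2 / 2 3 5 1 8 4 7 9 6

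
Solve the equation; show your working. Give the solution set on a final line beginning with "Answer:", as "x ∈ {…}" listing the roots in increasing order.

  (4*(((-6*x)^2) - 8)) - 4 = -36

Step 1. [(4*(((-6*x)^2) - 8)) - 4 = -36] common factor 4 (LHS and -36) — divide through. So factor: (((-6*x)^2) - 8) - 1 = -9.
Step 2. [(((-6*x)^2) - 8) - 1 = -9] peel the -1: add 1 from each side, so sub: ((-6*x)^2) - 8 = -8.
Step 3. [((-6*x)^2) - 8 = -8] peel the -8: add 8 from each side. So sub: (-6*x)^2 = 0.
Step 4. [(-6*x)^2 = 0] √ both sides: 0 ≥ 0 gives two branches ⇒ sqrt: -6*x = 0.
Step 5. [-6*x = 0] divide by the outer -6, so div: x = 0.

Answer: x ∈ {0}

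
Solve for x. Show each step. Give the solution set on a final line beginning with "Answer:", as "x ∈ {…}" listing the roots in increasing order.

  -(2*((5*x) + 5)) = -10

Step 1. [-(2*((5*x) + 5)) = -10] LHS negated; negate both sides. So neg: 2*((5*x) + 5) = 10.
Step 2. [2*((5*x) + 5) = 10] divide by the outer 2, so div: (5*x) + 5 = 5.
Step 3. [(5*x) + 5 = 5] 5 divides every term; factor it out. So factor: x + 1 = 1.
Step 4. [x + 1 = 1] 1 comes off first (subtract 1). So sub: x = 0.

Answer: x ∈ {0}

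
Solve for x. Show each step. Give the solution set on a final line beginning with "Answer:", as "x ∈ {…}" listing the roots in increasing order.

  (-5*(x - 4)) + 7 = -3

Step 1. [(-5*(x - 4)) + 7 = -3] subtract 7: x sits inside (… + 7), so sub: -5*(x - 4) = -10.
Step 2. [-5*(x - 4) = -10] -5·(inner) — divide through by -5. So div: x - 4 = 2.
Step 3. [x - 4 = 2] peel the -4: add 4 from each side, so sub: x = 6.

Answer: x ∈ {6}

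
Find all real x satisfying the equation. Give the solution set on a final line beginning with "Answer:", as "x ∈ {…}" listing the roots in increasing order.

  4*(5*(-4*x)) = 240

Step 1. [4*(5*(-4*x)) = 240] divide by the outer 4, so div: 5*(-4*x) = 60.
Step 2. [5*(-4*x) = 60] 5 out front; divide by 5, so div: -4*x = 12.
Step 3. [-4*x = 12] -4 out front; divide by -4 ⇒ div: x = -3.

Answer: x ∈ {-3}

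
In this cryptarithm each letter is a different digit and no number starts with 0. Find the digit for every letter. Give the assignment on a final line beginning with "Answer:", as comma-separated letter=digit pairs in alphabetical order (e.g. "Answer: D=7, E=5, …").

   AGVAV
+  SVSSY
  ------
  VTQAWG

Step 1. [col 1: V + Y ≡ G (mod 10)] column 1 (V + Y ≡ G (mod 10), carry-in 0) doesn't pin Y yet; pick Y=8 and continue ⇒ Y=8.
Step 2. [col 1: V + Y ≡ G (mod 10)] G=9 is one option consistent with column 1 (V + Y ≡ G (mod 10), carry-in 0) — take it, so G=9.
Step 3. [col 1: V + Y ≡ G (mod 10)] in column 1 we have V+Y≡G with carry-in 0; given Y=8, G=9 and digits 8,9 already taken and all letters distinct, that pins V to 1. So V=1.
Step 4. [col 2: A + S ≡ W (mod 10)] no forcing yet in column 2 (carry-in 0); S=5 is free and consistent — try it. So S=5.
Step 5. [col 2: A + S ≡ W (mod 10)] several values work for W in column 2 (A + S ≡ W (mod 10), carry-in 0); try W=2, so W=2.
Step 6. [col 2: A + S ≡ W (mod 10)] column 2: given S=5, W=2, carry-in 0, and digits 1,2,5,8,9 already taken and all letters distinct, A+S≡W (mod 10) forces A=7. So A=7.
Step 7. [col 4: G + V ≡ Q (mod 10)] in column 4 we have G+V≡Q with carry-in 0; given G=9, V=1 and digits 1,2,5,7,8,9 already taken and all letters distinct, that pins Q to 0. So Q=0.
Step 8. [col 5: A + S ≡ T (mod 10)] from column 5 (A=7, S=5, carry-in 1, digits 0,1,2,5,7,8,9 already taken and all letters distinct): T must equal 3 ⇒ T=3.

Answer: A=7, G=9, Q=0, S=5, T=3, V=1, W=2, Y=8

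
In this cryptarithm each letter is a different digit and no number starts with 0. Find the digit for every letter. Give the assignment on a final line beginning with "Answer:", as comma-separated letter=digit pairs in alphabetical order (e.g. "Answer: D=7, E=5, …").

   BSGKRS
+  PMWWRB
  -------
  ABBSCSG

Step 1. [col 1: S + B ≡ G (mod 10)] B=5 is one option consistent with column 1 (S + B ≡ G (mod 10), carry-in 0) — take it. So B=5.
Step 2. [col 1: S + B ≡ G (mod 10)] several values work for S in column 1 (S + B ≡ G (mod 10), carry-in 0); try S=7, so S=7.
Step 3. [A] adding two 6-digit numbers gives at most 6+1 digits, and here it does — A is that final carry and must be 1. So A=1.
Step 4. [col 1: S + B ≡ G (mod 10)] column 1: given S=7, B=5, carry-in 0, and digits 1,5,7 already taken and all letters distinct, S+B≡G (mod 10) forces G=2, so G=2.
Step 5. [col 2: R + R ≡ S (mod 10)] column 2 (R + R ≡ S (mod 10), carry-in 1) doesn't pin R yet; pick R=3 and continue. So R=3.
Step 6. [col 3: K + W ≡ C (mod 10)] several values work for W in column 3 (K + W ≡ C (mod 10), carry-in 0); try W=4. So W=4.
Step 7. [col 3: K + W ≡ C (mod 10)] from column 3 (W=4, carry-in 0, digits 1,2,3,4,5,7 already taken and all letters distinct): C must equal 0, so C=0.
Step 8. [col 3: K + W ≡ C (mod 10)] from column 3 (W=4, C=0, carry-in 0, digits 0,1,2,3,4,5,7 already taken and all letters distinct): K must equal 6, so K=6.
Step 9. [col 5: S + M ≡ B (mod 10)] column 5 reads S+M+carry(0)=B with S=7, B=5; with digits 0,1,2,3,4,5,6,7 already taken and all letters distinct, the only value for M is 8 ⇒ M=8.
Step 10. [col 6: B + P ≡ B (mod 10)] column 6: given B=5, carry-in 1, and digits 0,1,2,3,4,5,6,7,8 already taken and all letters distinct, B+P≡B (mod 10) forces P=9. So P=9.

Answer: A=1, B=5, C=0, G=2, K=6, M=8, P=9, R=3, S=7, W=4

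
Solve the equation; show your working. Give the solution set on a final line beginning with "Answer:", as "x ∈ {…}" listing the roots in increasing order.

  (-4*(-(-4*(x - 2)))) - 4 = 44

Step 1. [(-4*(-(-4*(x - 2)))) - 4 = 44] -4 is outermost — add 4 both sides, so sub: -4*(-(-4*(x - 2))) = 48.
Step 2. [-4*(-(-4*(x - 2))) = 48] divide by the outer -4. So div: -(-4*(x - 2)) = -12.
Step 3. [-(-4*(x - 2)) = -12] LHS negated; negate both sides ⇒ neg: -4*(x - 2) = 12.
Step 4. [-4*(x - 2) = 12] -4 out front; divide by -4. So div: x - 2 = -3.
Step 5. [x - 2 = -3] the outer -2 inverts by adding 2, so sub: x = -1.

Answer: x ∈ {-1}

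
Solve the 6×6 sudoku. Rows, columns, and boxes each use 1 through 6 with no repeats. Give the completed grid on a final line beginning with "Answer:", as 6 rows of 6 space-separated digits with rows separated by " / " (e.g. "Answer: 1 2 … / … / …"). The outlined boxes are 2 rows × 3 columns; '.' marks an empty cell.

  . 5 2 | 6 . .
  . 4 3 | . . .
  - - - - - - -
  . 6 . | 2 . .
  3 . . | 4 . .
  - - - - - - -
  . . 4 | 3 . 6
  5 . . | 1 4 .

Step 1. [r1c1∈{1}] only 1 remains possible at r1c1. So r1c1=1.
Step 2. [r5c5∈{2,5}] row 5 places 5 nowhere but r5c5, so r5c5=5.
Step 3. [r4c2∈{1,2}] r4c2 is the only open cell in row 4 admitting 2, so r4c2=2.
Step 4. [r1c5∈{3}] only 3 remains possible at r1c5, so r1c5=3.
Step 5. [r3c5∈{1}] only 1 remains possible at r3c5 ⇒ r3c5=1.
Step 6. [r4c6∈{5}] nothing but 5 survives at r4c6, so r4c6=5.
Step 7. [r2c6∈{1,2}] r2c6 is the only open cell in row 2 admitting 1 ⇒ r2c6=1.
Step 8. [r5c1∈{2}] r5c1 is down to just 2, so r5c1=2.
Step 9. [r2c4∈{5}] nothing but 5 survives at r2c4, so r2c4=5.
Step 10. [r6c2∈{3}] r6c2's peers cover all but 3. So r6c2=3.
Step 11. [r2c5∈{2}] only 2 remains possible at r2c5, so r2c5=2.
Step 12. [r3c1∈{4}] r3c1 is down to just 4 ⇒ r3c1=4.
Step 13. [r4c3∈{1}] only 1 remains possible at r4c3, so r4c3=1.
Step 14. [r3c6∈{3}] r3c6 has the single candidate 3, so r3c6=3.
Step 15. [r6c3∈{6}] r6c3's peers cover all but 6. So r6c3=6.
Step 16. [r5c2∈{1}] r5c2 has the single candidate 1 ⇒ r5c2=1.
Step 17. [r6c6∈{2}] r6c6's peers cover all but 2, so r6c6=2.
Step 18. [r3c3∈{5}] r3c3 is down to just 5 ⇒ r3c3=5.
Step 19. [r1c6∈{4}] r1c6 is down to just 4. So r1c6=4.
Step 20. [r2c1∈{6}] nothing but 6 survives at r2c1, so r2c1=6.
Step 21. [r4c5∈{6}] r4c5 is down to just 6 ⇒ r4c5=6.

Answer: 1 5 2 6 3 4 / 6 4 3 5 2 1 / 4 6 5 2 1 3 / 3 2 1 4 6 5 / 2 1 4 3 5 6 / 5 3 6 1 4 2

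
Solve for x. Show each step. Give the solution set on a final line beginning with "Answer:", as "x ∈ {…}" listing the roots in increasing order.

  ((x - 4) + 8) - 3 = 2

Step 1. [((x - 4) + 8) - 3 = 2] the outer -3 inverts by adding 3. So sub: (x - 4) + 8 = 5.
Step 2. [(x - 4) + 8 = 5] peel the +8: subtract 8 from each side ⇒ sub: x - 4 = -3.
Step 3. [x - 4 = -3] add 4: x sits inside (… - 4). So sub: x = 1.

Answer: x ∈ {1}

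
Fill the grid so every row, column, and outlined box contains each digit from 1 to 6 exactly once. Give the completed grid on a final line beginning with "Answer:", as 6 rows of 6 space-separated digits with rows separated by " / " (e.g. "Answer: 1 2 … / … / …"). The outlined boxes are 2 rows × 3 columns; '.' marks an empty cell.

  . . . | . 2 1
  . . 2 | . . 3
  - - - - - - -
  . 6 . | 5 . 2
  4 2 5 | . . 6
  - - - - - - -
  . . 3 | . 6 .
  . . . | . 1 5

Step 1. [r6c2∈{4}] only 4 remains possible at r6c2. So r6c2=4.
Step 2. [r3c1∈{1,3}] across box 3, 3 lands solely at r3c1. So r3c1=3.
Step 3. [r2c5∈{4,5}] col 5 places 5 nowhere but r2c5 ⇒ r2c5=5.
Step 4. [r2c4∈{4,6}] in row 2, 4 fits only at r2c4, so r2c4=4.
Step 5. [r2c1∈{1,6}] across row 2, 6 lands solely at r2c1, so r2c1=6.
Step 6. [r5c1∈{1,2,5}] across col 1, 1 lands solely at r5c1 ⇒ r5c1=1.
Step 7. [r6c4∈{2,3}] row 6 places 3 nowhere but r6c4 ⇒ r6c4=3.
Step 8. [r1c1∈{5}] r1c1 is down to just 5, so r1c1=5.
Step 9. [r5c6∈{4}] nothing but 4 survives at r5c6. So r5c6=4.
Step 10. [r5c2∈{5}] r5c2 has the single candidate 5. So r5c2=5.
Step 11. [r4c4∈{1}] r4c4 has the single candidate 1. So r4c4=1.
Step 12. [r2c2∈{1}] r2c2 is down to just 1, so r2c2=1.
Step 13. [r6c1∈{2}] r6c1's peers cover all but 2. So r6c1=2.
Step 14. [r1c4∈{6}] r1c4 has the single candidate 6. So r1c4=6.
Step 15. [r5c4∈{2}] only 2 remains possible at r5c4 ⇒ r5c4=2.
Step 16. [r4c5∈{3}] r4c5's peers cover all but 3, so r4c5=3.
Step 17. [r1c2∈{3}] r1c2's peers cover all but 3, so r1c2=3.
Step 18. [r1c3∈{4}] r1c3 has the single candidate 4 ⇒ r1c3=4.
Step 19. [r3c5∈{4}] r3c5 has the single candidate 4 ⇒ r3c5=4.
Step 20. [r6c3∈{6}] only 6 remains possible at r6c3. So r6c3=6.
Step 21. [r3c3∈{1}] only 1 remains possible at r3c3, so r3c3=1.

Answer: 5 3 4 6 2 1 / 6 1 2 4 5 3 / 3 6 1 5 4 2 / 4 2 5 1 3 6 / 1 5 3 2 6 4 / 2 4 6 3 1 5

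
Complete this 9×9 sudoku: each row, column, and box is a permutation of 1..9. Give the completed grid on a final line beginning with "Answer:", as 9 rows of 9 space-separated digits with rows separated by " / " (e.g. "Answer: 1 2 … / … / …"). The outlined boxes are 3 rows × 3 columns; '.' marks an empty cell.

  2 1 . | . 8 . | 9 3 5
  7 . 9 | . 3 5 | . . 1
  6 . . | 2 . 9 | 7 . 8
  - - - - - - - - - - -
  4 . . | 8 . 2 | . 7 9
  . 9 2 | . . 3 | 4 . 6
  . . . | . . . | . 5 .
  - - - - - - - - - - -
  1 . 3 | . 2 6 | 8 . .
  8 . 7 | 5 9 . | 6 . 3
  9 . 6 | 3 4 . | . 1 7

Step 1. [r6c2∈{3,6,7,8}] r6c2 is the only open cell in col 2 admitting 7. So r6c2=7.
Step 2. [r3c8∈{4}] r3c8 is down to just 4. So r3c8=4.
Step 3. [r7c2∈{4,5}] row 7 places 5 nowhere but r7c2 ⇒ r7c2=5.
Step 4. [r1c4∈{4,6,7}] across row 1, 6 lands solely at r1c4 ⇒ r1c4=6.
Step 5. [r5c5∈{1,5,7}] 7 has one home in col 5: r5c5. So r5c5=7.
Step 6. [r5c4∈{1}] only 1 remains possible at r5c4 ⇒ r5c4=1.
Step 7. [r8c8∈{2}] nothing but 2 survives at r8c8, so r8c8=2.
Step 8. [r2c4∈{4}] r2c4 is down to just 4. So r2c4=4.
Step 9. [r4c5∈{5,6}] 5 has one home in col 5: r4c5. So r4c5=5.
Step 10. [r6c1∈{3}] r6c1 has the single candidate 3, so r6c1=3.
Step 11. [r4c3∈{1}] r4c3 is down to just 1 ⇒ r4c3=1.
Step 12. [r6c7∈{1,2}] r6c7 is the only open cell in row 6 admitting 1, so r6c7=1.
Step 13. [r4c2∈{6}] r4c2's peers cover all but 6, so r4c2=6.
Step 14. [r7c8∈{9}] r7c8 has the single candidate 9. So r7c8=9.
Step 15. [r6c6∈{4}] nothing but 4 survives at r6c6, so r6c6=4.
Step 16. [r4c7∈{3}] r4c7's peers cover all but 3. So r4c7=3.
Step 17. [r3c2∈{3}] nothing but 3 survives at r3c2. So r3c2=3.
Step 18. [r6c3∈{8}] r6c3 has the single candidate 8. So r6c3=8.
Step 19. [r3c3∈{5}] r3c3 has the single candidate 5 ⇒ r3c3=5.
Step 20. [r6c5∈{6}] r6c5 has the single candidate 6 ⇒ r6c5=6.
Step 21. [r2c8∈{6}] r2c8's peers cover all but 6, so r2c8=6.
Step 22. [r1c3∈{4}] nothing but 4 survives at r1c3. So r1c3=4.
Step 23. [r9c6∈{8}] r9c6 has the single candidate 8. So r9c6=8.
Step 24. [r7c9∈{4}] only 4 remains possible at r7c9. So r7c9=4.
Step 25. [r5c8∈{8}] nothing but 8 survives at r5c8, so r5c8=8.
Step 26. [r9c7∈{5}] nothing but 5 survives at r9c7. So r9c7=5.
Step 27. [r2c7∈{2}] nothing but 2 survives at r2c7, so r2c7=2.
Step 28. [r8c2∈{4}] r8c2's peers cover all but 4, so r8c2=4.
Step 29. [r7c4∈{7}] nothing but 7 survives at r7c4 ⇒ r7c4=7.
Step 30. [r9c2∈{2}] only 2 remains possible at r9c2. So r9c2=2.
Step 31. [r3c5∈{1}] r3c5 has the single candidate 1, so r3c5=1.
Step 32. [r5c1∈{5}] r5c1 has the single candidate 5. So r5c1=5.
Step 33. [r6c4∈{9}] r6c4's peers cover all but 9, so r6c4=9.
Step 34. [r8c6∈{1}] only 1 remains possible at r8c6 ⇒ r8c6=1.
Step 35. [r1c6∈{7}] r1c6 is down to just 7. So r1c6=7.
Step 36. [r6c9∈{2}] r6c9's peers cover all but 2. So r6c9=2.
Step 37. [r2c2∈{8}] r2c2 is down to just 8, so r2c2=8.

Answer: 2 1 4 6 8 7 9 3 5 / 7 8 9 4 3 5 2 6 1 / 6 3 5 2 1 9 7 4 8 / 4 6 1 8 5 2 3 7 9 / 5 9 2 1 7 3 4 8 6 / 3 7 8 9 6 4 1 5 2 / 1 5 3 7 2 6 8 9 4 / 8 4 7 5 9 1 6 2 3 / 9 2 6 3 4 8 5 1 7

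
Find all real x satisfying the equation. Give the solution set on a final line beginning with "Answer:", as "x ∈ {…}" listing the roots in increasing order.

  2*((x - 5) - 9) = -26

Step 1. [2*((x - 5) - 9) = -26] leading coefficient 2: divide by 2 ⇒ div: (x - 5) - 9 = -13.
Step 2. [(x - 5) - 9 = -13] the outer -9 inverts by adding 9. So sub: x - 5 = -4.
Step 3. [x - 5 = -4] peel the -5: add 5 from each side. So sub: x = 1.

Answer: x ∈ {1}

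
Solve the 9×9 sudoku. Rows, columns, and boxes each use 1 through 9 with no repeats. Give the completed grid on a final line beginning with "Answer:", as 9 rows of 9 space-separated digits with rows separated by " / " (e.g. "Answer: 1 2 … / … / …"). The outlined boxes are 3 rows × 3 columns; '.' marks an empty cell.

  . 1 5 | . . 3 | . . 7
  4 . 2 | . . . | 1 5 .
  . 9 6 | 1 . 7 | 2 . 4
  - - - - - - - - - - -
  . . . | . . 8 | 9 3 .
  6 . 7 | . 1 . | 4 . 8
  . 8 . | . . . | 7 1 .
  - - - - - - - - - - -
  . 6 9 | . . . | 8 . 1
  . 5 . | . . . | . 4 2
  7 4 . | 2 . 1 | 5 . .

Step 1. [r1c5∈{2,4,6,8,9}] across row 1, 2 lands solely at r1c5 ⇒ r1c5=2.
Step 2. [r8c7∈{3,6}] col 7 places 3 nowhere but r8c7. So r8c7=3.
Step 3. [r1c4∈{4,6,8,9}] in row 1, 4 fits only at r1c4, so r1c4=4.
Step 4. [r6c1∈{2,3,5,9}] 9 has one home in col 1: r6c1 ⇒ r6c1=9.
Step 5. [r4c1∈{1,2,5}] 5 has one home in col 1: r4c1 ⇒ r4c1=5.
Step 6. [r4c9∈{6}] only 6 remains possible at r4c9, so r4c9=6.
Step 7. [r6c6∈{2,4,5,6}] across row 6, 2 lands solely at r6c6. So r6c6=2.
Step 8. [r1c8∈{6,8,9}] r1c8 is the only open cell in row 1 admitting 9. So r1c8=9.
Step 9. [r3c5∈{5,8}] r3c5 is the only open cell in row 3 admitting 5. So r3c5=5.
Step 10. [r4c4∈{7}] r4c4 is down to just 7 ⇒ r4c4=7.
Step 11. [r8c5∈{6,7,8,9}] row 8 places 7 nowhere but r8c5 ⇒ r8c5=7.
Step 12. [r4c5∈{4}] r4c5's peers cover all but 4 ⇒ r4c5=4.
Step 13. [r7c5∈{3}] r7c5 is down to just 3 ⇒ r7c5=3.
Step 14. [r6c5∈{6}] r6c5 has the single candidate 6. So r6c5=6.
Step 15. [r7c4∈{5}] r7c4's peers cover all but 5, so r7c4=5.
Step 16. [r1c1∈{8}] r1c1 is down to just 8. So r1c1=8.
Step 17. [r9c3∈{3,8}] r9c3 is the only open cell in row 9 admitting 3 ⇒ r9c3=3.
Step 18. [r9c5∈{8,9}] row 9 places 8 nowhere but r9c5. So r9c5=8.
Step 19. [r5c2∈{2,3}] in box 4, 3 fits only at r5c2, so r5c2=3.
Step 20. [r5c4∈{9}] nothing but 9 survives at r5c4, so r5c4=9.
Step 21. [r8c4∈{6}] nothing but 6 survives at r8c4. So r8c4=6.
Step 22. [r8c3∈{1,8}] r8c3 is the only open cell in row 8 admitting 8. So r8c3=8.
Step 23. [r2c6∈{6,9}] 6 has one home in row 2: r2c6, so r2c6=6.
Step 24. [r3c1∈{3}] r3c1 has the single candidate 3. So r3c1=3.
Step 25. [r7c6∈{4}] nothing but 4 survives at r7c6 ⇒ r7c6=4.
Step 26. [r9c8∈{6}] nothing but 6 survives at r9c8 ⇒ r9c8=6.
Step 27. [r5c8∈{2}] nothing but 2 survives at r5c8 ⇒ r5c8=2.
Step 28. [r2c9∈{3}] nothing but 3 survives at r2c9 ⇒ r2c9=3.
Step 29. [r8c6∈{9}] r8c6 is down to just 9 ⇒ r8c6=9.
Step 30. [r1c7∈{6}] nothing but 6 survives at r1c7. So r1c7=6.
Step 31. [r6c4∈{3}] r6c4 is down to just 3. So r6c4=3.
Step 32. [r2c2∈{7}] r2c2 is down to just 7. So r2c2=7.
Step 33. [r2c4∈{8}] r2c4's peers cover all but 8 ⇒ r2c4=8.
Step 34. [r5c6∈{5}] nothing but 5 survives at r5c6, so r5c6=5.
Step 35. [r4c3∈{1}] only 1 remains possible at r4c3 ⇒ r4c3=1.
Step 36. [r8c1∈{1}] nothing but 1 survives at r8c1. So r8c1=1.
Step 37. [r4c2∈{2}] r4c2's peers cover all but 2, so r4c2=2.
Step 38. [r7c8∈{7}] nothing but 7 survives at r7c8. So r7c8=7.
Step 39. [r6c9∈{5}] nothing but 5 survives at r6c9 ⇒ r6c9=5.
Step 40. [r7c1∈{2}] nothing but 2 survives at r7c1. So r7c1=2.
Step 41. [r9c9∈{9}] r9c9's peers cover all but 9 ⇒ r9c9=9.
Step 42. [r6c3∈{4}] only 4 remains possible at r6c3. So r6c3=4.
Step 43. [r2c5∈{9}] r2c5's peers cover all but 9 ⇒ r2c5=9.
Step 44. [r3c8∈{8}] r3c8 is down to just 8 ⇒ r3c8=8.

Answer: 8 1 5 4 2 3 6 9 7 / 4 7 2 8 9 6 1 5 3 / 3 9 6 1 5 7 2 8 4 / 5 2 1 7 4 8 9 3 6 / 6 3 7 9 1 5 4 2 8 / 9 8 4 3 6 2 7 1 5 / 2 6 9 5 3 4 8 7 1 / 1 5 8 6 7 9 3 4 2 / 7 4 3 2 8 1 5 6 9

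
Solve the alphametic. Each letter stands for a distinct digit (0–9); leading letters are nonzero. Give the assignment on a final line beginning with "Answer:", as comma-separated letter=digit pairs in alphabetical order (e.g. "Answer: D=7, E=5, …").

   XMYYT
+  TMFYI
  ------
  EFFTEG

Step 1. [col 1: T + I ≡ G (mod 10)] no forcing yet in column 1 (carry-in 0); I=9 is free and consistent — try it. So I=9.
Step 2. [E] E is the leading digit of a 6-digit sum of two 5-digit numbers; the final carry is exactly 1, so E=1.
Step 3. [col 1: T + I ≡ G (mod 10)] T=8 is one option consistent with column 1 (T + I ≡ G (mod 10), carry-in 0) — take it, so T=8.
Step 4. [col 1: T + I ≡ G (mod 10)] column 1: given T=8, I=9, carry-in 0, and digits 1,8,9 already taken and all letters distinct, T+I≡G (mod 10) forces G=7 ⇒ G=7.
Step 5. [col 2: Y + Y ≡ E (mod 10)] Y=5 is one option consistent with column 2 (Y + Y ≡ E (mod 10), carry-in 1) — take it ⇒ Y=5.
Step 6. [col 3: Y + F ≡ T (mod 10)] column 3 reads Y+F+carry(1)=T with Y=5, T=8; with digits 1,5,7,8,9 already taken and all letters distinct, the only value for F is 2, so F=2.
Step 7. [col 4: M + M ≡ F (mod 10)] column 4 reads M+M+carry(0)=F with F=2; with digits 1,2,5,7,8,9 already taken and all letters distinct, the only value for M is 6, so M=6.
Step 8. [col 5: X + T ≡ F (mod 10)] column 5 reads X+T+carry(1)=F with T=8, F=2; with digits 1,2,5,6,7,8,9 already taken and all letters distinct, the only value for X is 3 ⇒ X=3.

Answer: E=1, F=2, G=7, I=9, M=6, T=8, X=3, Y=5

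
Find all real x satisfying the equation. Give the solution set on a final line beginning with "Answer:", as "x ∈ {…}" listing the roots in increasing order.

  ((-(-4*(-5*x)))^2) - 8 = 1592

Step 1. [((-(-4*(-5*x)))^2) - 8 = 1592] add 8: x sits inside (… - 8). So sub: (-(-4*(-5*x)))^2 = 1600.
Step 2. [(-(-4*(-5*x)))^2 = 1600] √ both sides: 1600 ≥ 0 gives two branches, so sqrt: -(-4*(-5*x)) = 40 or -40.
Step 3. [-(-4*(-5*x)) = 40 or -40] leading − — multiply by −1. So neg: -4*(-5*x) = -40 or 40.
Step 4. [-4*(-5*x) = -40 or 40] divide by the outer -4. So div: -5*x = 10 or -10.
Step 5. [-5*x = 10 or -10] divide by the outer -5. So div: x = -2 or 2.

Answer: x ∈ {-2, 2}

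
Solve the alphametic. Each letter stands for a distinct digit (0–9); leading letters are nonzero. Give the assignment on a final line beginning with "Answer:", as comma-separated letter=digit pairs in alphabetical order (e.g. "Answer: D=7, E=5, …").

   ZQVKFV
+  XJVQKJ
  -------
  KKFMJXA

Step 1. [K] adding two 6-digit numbers gives at most 6+1 digits, and here it does — K is that final carry and must be 1 ⇒ K=1.
Step 2. [col 1: V + J ≡ A (mod 10)] no forcing yet in column 1 (carry-in 0); J=3 is free and consistent — try it ⇒ J=3.
Step 3. [col 1: V + J ≡ A (mod 10)] column 1 (V + J ≡ A (mod 10), carry-in 0) doesn't pin V yet; pick V=5 and continue. So V=5.
Step 4. [col 1: V + J ≡ A (mod 10)] from column 1 (V=5, J=3, carry-in 0, digits 1,3,5 already taken and all letters distinct): A must equal 8, so A=8.
Step 5. [col 2: F + K ≡ X (mod 10)] no forcing yet in column 2 (carry-in 0); X=7 is free and consistent — try it ⇒ X=7.
Step 6. [col 2: F + K ≡ X (mod 10)] column 2: given K=1, X=7, carry-in 0, and digits 1,3,5,7,8 already taken and all letters distinct, F+K≡X (mod 10) forces F=6, so F=6.
Step 7. [col 3: K + Q ≡ J (mod 10)] in column 3 we have K+Q≡J with carry-in 0; given K=1, J=3 and digits 1,3,5,6,7,8 already taken and all letters distinct, that pins Q to 2, so Q=2.
Step 8. [col 4: V + V ≡ M (mod 10)] column 4: given V=5, carry-in 0, and digits 1,2,3,5,6,7,8 already taken and all letters distinct, V+V≡M (mod 10) forces M=0. So M=0.
Step 9. [col 6: Z + X ≡ K (mod 10)] column 6 reads Z+X+carry(0)=K with X=7, K=1; with digits 0,1,2,3,5,6,7,8 already taken and all letters distinct, the only value for Z is 4. So Z=4.

Answer: A=8, F=6, J=3, K=1, M=0, Q=2, V=5, X=7, Z=4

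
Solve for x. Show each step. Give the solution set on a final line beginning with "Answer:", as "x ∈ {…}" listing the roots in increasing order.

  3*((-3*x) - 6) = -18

Step 1. [3*((-3*x) - 6) = -18] 3 out front; divide by 3. So div: (-3*x) - 6 = -6.
Step 2. [(-3*x) - 6 = -6] -6 is outermost — add 6 both sides. So sub: -3*x = 0.
Step 3. [-3*x = 0] divide by the outer -3 ⇒ div: x = 0.

Answer: x ∈ {0}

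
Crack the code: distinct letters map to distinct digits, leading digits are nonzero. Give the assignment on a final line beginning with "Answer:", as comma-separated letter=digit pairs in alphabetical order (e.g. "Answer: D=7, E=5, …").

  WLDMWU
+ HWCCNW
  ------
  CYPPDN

Step 1. [col 1: U + W ≡ N (mod 10)] column 1 (U + W ≡ N (mod 10), carry-in 0) doesn't pin N yet; pick N=0 and continue. So N=0.
Step 2. [col 1: U + W ≡ N (mod 10)] no forcing yet in column 1 (carry-in 0); U=8 is free and consistent — try it ⇒ U=8.
Step 3. [col 1: U + W ≡ N (mod 10)] column 1: given U=8, N=0, carry-in 0, and digits 0,8 already taken and all letters distinct, U+W≡N (mod 10) forces W=2 ⇒ W=2.
Step 4. [col 2: W + N ≡ D (mod 10)] column 2: given W=2, N=0, carry-in 1, and digits 0,2,8 already taken and all letters distinct, W+N≡D (mod 10) forces D=3 ⇒ D=3.
Step 5. [col 3: M + C ≡ P (mod 10)] column 3 (M + C ≡ P (mod 10), carry-in 0) doesn't pin P yet; pick P=1 and continue. So P=1.
Step 6. [col 3: M + C ≡ P (mod 10)] several values work for M in column 3 (M + C ≡ P (mod 10), carry-in 0); try M=4. So M=4.
Step 7. [col 3: M + C ≡ P (mod 10)] column 3: given M=4, P=1, carry-in 0, and digits 0,1,2,3,4,8 already taken and all letters distinct, M+C≡P (mod 10) forces C=7 ⇒ C=7.
Step 8. [col 5: L + W ≡ Y (mod 10)] from column 5 (W=2, carry-in 1, digits 0,1,2,3,4,7,8 already taken and all letters distinct): Y must equal 9. So Y=9.
Step 9. [col 5: L + W ≡ Y (mod 10)] from column 5 (W=2, Y=9, carry-in 1, digits 0,1,2,3,4,7,8,9 already taken and all letters distinct): L must equal 6. So L=6.
Step 10. [col 6: W + H ≡ C (mod 10)] column 6 reads W+H+carry(0)=C with W=2, C=7; with digits 0,1,2,3,4,6,7,8,9 already taken and all letters distinct, the only value for H is 5, so H=5.

Answer: C=7, D=3, H=5, L=6, M=4, N=0, P=1, U=8, W=2, Y=9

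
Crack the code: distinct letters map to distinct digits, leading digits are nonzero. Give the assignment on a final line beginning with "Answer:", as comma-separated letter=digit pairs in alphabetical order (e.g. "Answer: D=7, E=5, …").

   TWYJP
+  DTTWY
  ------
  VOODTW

Step 1. [col 1: P + Y ≡ W (mod 10)] several values work for W in column 1 (P + Y ≡ W (mod 10), carry-in 0); try W=9 ⇒ W=9.
Step 2. [col 1: P + Y ≡ W (mod 10)] Y=2 is one option consistent with column 1 (P + Y ≡ W (mod 10), carry-in 0) — take it, so Y=2.
Step 3. [col 1: P + Y ≡ W (mod 10)] column 1: given Y=2, W=9, carry-in 0, and digits 2,9 already taken and all letters distinct, P+Y≡W (mod 10) forces P=7 ⇒ P=7.
Step 4. [V] adding two 5-digit numbers gives at most 5+1 digits, and here it does — V is that final carry and must be 1 ⇒ V=1.
Step 5. [col 2: J + W ≡ T (mod 10)] several values work for J in column 2 (J + W ≡ T (mod 10), carry-in 0); try J=6. So J=6.
Step 6. [col 2: J + W ≡ T (mod 10)] from column 2 (J=6, W=9, carry-in 0, digits 1,2,6,7,9 already taken and all letters distinct): T must equal 5, so T=5.
Step 7. [col 3: Y + T ≡ D (mod 10)] column 3: given Y=2, T=5, carry-in 1, and digits 1,2,5,6,7,9 already taken and all letters distinct, Y+T≡D (mod 10) forces D=8 ⇒ D=8.
Step 8. [col 4: W + T ≡ O (mod 10)] in column 4 we have W+T≡O with carry-in 0; given W=9, T=5 and digits 1,2,5,6,7,8,9 already taken and all letters distinct, that pins O to 4, so O=4.

Answer: D=8, J=6, O=4, P=7, T=5, V=1, W=9, Y=2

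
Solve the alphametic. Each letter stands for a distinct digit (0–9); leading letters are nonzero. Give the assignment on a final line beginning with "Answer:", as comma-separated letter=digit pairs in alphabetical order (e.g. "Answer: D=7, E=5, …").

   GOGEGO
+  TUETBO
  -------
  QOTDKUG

Step 1. [Q] Q is the leading digit of a 7-digit sum of two 6-digit numbers; the final carry is exactly 1, so Q=1.
Step 2. [col 1: O + O ≡ G (mod 10)] column 1 (O + O ≡ G (mod 10), carry-in 0) doesn't pin G yet; pick G=6 and continue. So G=6.
Step 3. [col 1: O + O ≡ G (mod 10)] no forcing yet in column 1 (carry-in 0); O=3 is free and consistent — try it, so O=3.
Step 4. [col 2: G + B ≡ U (mod 10)] no forcing yet in column 2 (carry-in 0); U=4 is free and consistent — try it. So U=4.
Step 5. [col 2: G + B ≡ U (mod 10)] column 2 reads G+B+carry(0)=U with G=6, U=4; with digits 1,3,4,6 already taken and all letters distinct, the only value for B is 8 ⇒ B=8.
Step 6. [col 3: E + T ≡ K (mod 10)] in column 3 we have E+T≡K with carry-in 1; given nothing yet and digits 1,3,4,6,8 already taken and all letters distinct, that pins K to 0, so K=0.
Step 7. [col 3: E + T ≡ K (mod 10)] T=7 is one option consistent with column 3 (E + T ≡ K (mod 10), carry-in 1) — take it ⇒ T=7.
Step 8. [col 3: E + T ≡ K (mod 10)] in column 3 we have E+T≡K with carry-in 1; given T=7, K=0 and digits 0,1,3,4,6,7,8 already taken and all letters distinct, that pins E to 2, so E=2.
Step 9. [col 4: G + E ≡ D (mod 10)] from column 4 (G=6, E=2, carry-in 1, digits 0,1,2,3,4,6,7,8 already taken and all letters distinct): D must equal 9 ⇒ D=9.

Answer: B=8, D=9, E=2, G=6, K=0, O=3, Q=1, T=7, U=4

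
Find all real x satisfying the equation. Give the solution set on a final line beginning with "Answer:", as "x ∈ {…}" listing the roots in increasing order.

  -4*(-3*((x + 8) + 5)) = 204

Step 1. [-4*(-3*((x + 8) + 5)) = 204] -4 out front; divide by -4, so div: -3*((x + 8) + 5) = -51.
Step 2. [-3*((x + 8) + 5) = -51] -3·(inner) — divide through by -3 ⇒ div: (x + 8) + 5 = 17.
Step 3. [(x + 8) + 5 = 17] the outer +5 inverts by subtracting 5 ⇒ sub: x + 8 = 12.
Step 4. [x + 8 = 12] 8 comes off first (subtract 8). So sub: x = 4.

Answer: x ∈ {4}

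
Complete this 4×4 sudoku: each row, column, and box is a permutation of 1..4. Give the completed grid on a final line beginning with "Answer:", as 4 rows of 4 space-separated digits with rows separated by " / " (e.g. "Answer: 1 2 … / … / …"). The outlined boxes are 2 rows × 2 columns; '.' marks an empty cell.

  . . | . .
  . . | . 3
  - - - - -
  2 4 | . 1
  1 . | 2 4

Step 1. [r2c1∈{4}] nothing but 4 survives at r2c1 ⇒ r2c1=4.
Step 2. [r2c3∈{1}] r2c3 has the single candidate 1 ⇒ r2c3=1.
Step 3. [r1c2∈{1,2,3}] row 1 places 1 nowhere but r1c2. So r1c2=1.
Step 4. [r3c3∈{3}] r3c3's peers cover all but 3. So r3c3=3.
Step 5. [r2c2∈{2}] r2c2's peers cover all but 2 ⇒ r2c2=2.
Step 6. [r1c3∈{4}] r1c3 has the single candidate 4, so r1c3=4.
Step 7. [r4c2∈{3}] r4c2 is down to just 3 ⇒ r4c2=3.
Step 8. [r1c1∈{3}] r1c1's peers cover all but 3, so r1c1=3.
Step 9. [r1c4∈{2}] nothing but 2 survives at r1c4 ⇒ r1c4=2.

Answer: 3 1 4 2 / 4 2 1 3 / 2 4 3 1 / 1 3 2 4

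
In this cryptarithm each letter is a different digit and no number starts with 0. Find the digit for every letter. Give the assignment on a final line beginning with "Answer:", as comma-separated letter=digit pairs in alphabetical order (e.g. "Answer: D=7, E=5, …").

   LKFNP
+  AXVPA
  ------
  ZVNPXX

Step 1. [col 1: P + A ≡ X (mod 10)] column 1 (P + A ≡ X (mod 10), carry-in 0) doesn't pin X yet; pick X=4 and continue. So X=4.
Step 2. [col 1: P + A ≡ X (mod 10)] several values work for A in column 1 (P + A ≡ X (mod 10), carry-in 0); try A=8, so A=8.
Step 3. [Z] Z is the leading digit of a 6-digit sum of two 5-digit numbers; the final carry is exactly 1. So Z=1.
Step 4. [col 1: P + A ≡ X (mod 10)] from column 1 (A=8, X=4, carry-in 0, digits 1,4,8 already taken and all letters distinct): P must equal 6, so P=6.
Step 5. [col 2: N + P ≡ X (mod 10)] in column 2 we have N+P≡X with carry-in 1; given P=6, X=4 and digits 1,4,6,8 already taken and all letters distinct, that pins N to 7. So N=7.
Step 6. [col 3: F + V ≡ P (mod 10)] F=5 is one option consistent with column 3 (F + V ≡ P (mod 10), carry-in 1) — take it, so F=5.
Step 7. [col 3: F + V ≡ P (mod 10)] in column 3 we have F+V≡P with carry-in 1; given F=5, P=6 and digits 1,4,5,6,7,8 already taken and all letters distinct, that pins V to 0, so V=0.
Step 8. [col 4: K + X ≡ N (mod 10)] from column 4 (X=4, N=7, carry-in 0, digits 0,1,4,5,6,7,8 already taken and all letters distinct): K must equal 3. So K=3.
Step 9. [col 5: L + A ≡ V (mod 10)] in column 5 we have L+A≡V with carry-in 0; given A=8, V=0 and digits 0,1,3,4,5,6,7,8 already taken and all letters distinct, that pins L to 2, so L=2.

Answer: A=8, F=5, K=3, L=2, N=7, P=6, V=0, X=4, Z=1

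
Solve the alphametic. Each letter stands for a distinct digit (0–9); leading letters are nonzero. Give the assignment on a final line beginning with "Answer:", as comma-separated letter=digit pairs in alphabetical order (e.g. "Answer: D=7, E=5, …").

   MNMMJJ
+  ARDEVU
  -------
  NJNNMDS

Step 1. [col 1: J + U ≡ S (mod 10)] S=7 is one option consistent with column 1 (J + U ≡ S (mod 10), carry-in 0) — take it, so S=7.
Step 2. [col 1: J + U ≡ S (mod 10)] U=3 is one option consistent with column 1 (J + U ≡ S (mod 10), carry-in 0) — take it ⇒ U=3.
Step 3. [col 1: J + U ≡ S (mod 10)] in column 1 we have J+U≡S with carry-in 0; given U=3, S=7 and digits 3,7 already taken and all letters distinct, that pins J to 4 ⇒ J=4.
Step 4. [col 2: J + V ≡ D (mod 10)] several values work for D in column 2 (J + V ≡ D (mod 10), carry-in 0); try D=6 ⇒ D=6.
Step 5. [col 2: J + V ≡ D (mod 10)] column 2: given J=4, D=6, carry-in 0, and digits 3,4,6,7 already taken and all letters distinct, J+V≡D (mod 10) forces V=2, so V=2.
Step 6. [N] N is the leading digit of a 7-digit sum of two 6-digit numbers; the final carry is exactly 1, so N=1.
Step 7. [col 3: M + E ≡ M (mod 10)] in column 3 we have M+E≡M with carry-in 0; given nothing yet and digits 1,2,3,4,6,7 already taken and all letters distinct, that pins E to 0, so E=0.
Step 8. [col 3: M + E ≡ M (mod 10)] no forcing yet in column 3 (carry-in 0); M=5 is free and consistent — try it ⇒ M=5.
Step 9. [col 5: N + R ≡ N (mod 10)] from column 5 (N=1, carry-in 1, digits 0,1,2,3,4,5,6,7 already taken and all letters distinct): R must equal 9, so R=9.
Step 10. [col 6: M + A ≡ J (mod 10)] from column 6 (M=5, J=4, carry-in 1, digits 0,1,2,3,4,5,6,7,9 already taken and all letters distinct): A must equal 8, so A=8.

Answer: A=8, D=6, E=0, J=4, M=5, N=1, R=9, S=7, U=3, V=2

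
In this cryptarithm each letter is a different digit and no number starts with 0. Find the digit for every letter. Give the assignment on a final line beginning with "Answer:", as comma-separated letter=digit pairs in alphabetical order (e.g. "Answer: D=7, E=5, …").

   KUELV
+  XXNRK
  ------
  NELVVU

Step 1. [col 1: V + K ≡ U (mod 10)] no forcing yet in column 1 (carry-in 0); U=7 is free and consistent — try it ⇒ U=7.
Step 2. [col 1: V + K ≡ U (mod 10)] column 1 (V + K ≡ U (mod 10), carry-in 0) doesn't pin V yet; pick V=4 and continue. So V=4.
Step 3. [col 1: V + K ≡ U (mod 10)] column 1 reads V+K+carry(0)=U with V=4, U=7; with digits 4,7 already taken and all letters distinct, the only value for K is 3 ⇒ K=3.
Step 4. [col 2: L + R ≡ V (mod 10)] column 2 (L + R ≡ V (mod 10), carry-in 0) doesn't pin L yet; pick L=5 and continue, so L=5.
Step 5. [col 2: L + R ≡ V (mod 10)] from column 2 (L=5, V=4, carry-in 0, digits 3,4,5,7 already taken and all letters distinct): R must equal 9 ⇒ R=9.
Step 6. [col 3: E + N ≡ V (mod 10)] column 3 (E + N ≡ V (mod 10), carry-in 1) doesn't pin E yet; pick E=2 and continue, so E=2.
Step 7. [col 3: E + N ≡ V (mod 10)] column 3: given E=2, V=4, carry-in 1, and digits 2,3,4,5,7,9 already taken and all letters distinct, E+N≡V (mod 10) forces N=1 ⇒ N=1.
Step 8. [col 4: U + X ≡ L (mod 10)] column 4 reads U+X+carry(0)=L with U=7, L=5; with digits 1,2,3,4,5,7,9 already taken and all letters distinct, the only value for X is 8. So X=8.

Answer: E=2, K=3, L=5, N=1, R=9, U=7, V=4, X=8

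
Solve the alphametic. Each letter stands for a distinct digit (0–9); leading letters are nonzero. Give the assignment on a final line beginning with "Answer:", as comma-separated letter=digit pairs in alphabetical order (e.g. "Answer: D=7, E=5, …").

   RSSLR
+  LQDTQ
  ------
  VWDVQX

Step 1. [V] V is the leading digit of a 6-digit sum of two 5-digit numbers; the final carry is exactly 1 ⇒ V=1.
Step 2. [col 1: R + Q ≡ X (mod 10)] Q=6 is one option consistent with column 1 (R + Q ≡ X (mod 10), carry-in 0) — take it, so Q=6.
Step 3. [col 1: R + Q ≡ X (mod 10)] column 1 (R + Q ≡ X (mod 10), carry-in 0) doesn't pin R yet; pick R=8 and continue ⇒ R=8.
Step 4. [col 1: R + Q ≡ X (mod 10)] from column 1 (R=8, Q=6, carry-in 0, digits 1,6,8 already taken and all letters distinct): X must equal 4. So X=4.
Step 5. [col 2: L + T ≡ Q (mod 10)] no forcing yet in column 2 (carry-in 1); T=0 is free and consistent — try it ⇒ T=0.
Step 6. [col 2: L + T ≡ Q (mod 10)] column 2: given T=0, Q=6, carry-in 1, and digits 0,1,4,6,8 already taken and all letters distinct, L+T≡Q (mod 10) forces L=5. So L=5.
Step 7. [col 3: S + D ≡ V (mod 10)] column 3 (S + D ≡ V (mod 10), carry-in 0) doesn't pin S yet; pick S=2 and continue ⇒ S=2.
Step 8. [col 3: S + D ≡ V (mod 10)] in column 3 we have S+D≡V with carry-in 0; given S=2, V=1 and digits 0,1,2,4,5,6,8 already taken and all letters distinct, that pins D to 9. So D=9.
Step 9. [col 5: R + L ≡ W (mod 10)] column 5 reads R+L+carry(0)=W with R=8, L=5; with digits 0,1,2,4,5,6,8,9 already taken and all letters distinct, the only value for W is 3 ⇒ W=3.

Answer: D=9, L=5, Q=6, R=8, S=2, T=0, V=1, W=3, X=4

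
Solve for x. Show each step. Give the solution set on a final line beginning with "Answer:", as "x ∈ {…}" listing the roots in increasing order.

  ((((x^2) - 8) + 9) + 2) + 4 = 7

Step 1. [((((x^2) - 8) + 9) + 2) + 4 = 7] peel the +4: subtract 4 from each side, so sub: (((x^2) - 8) + 9) + 2 = 3.
Step 2. [(((x^2) - 8) + 9) + 2 = 3] subtract 2: x sits inside (… + 2) ⇒ sub: ((x^2) - 8) + 9 = 1.
Step 3. [((x^2) - 8) + 9 = 1] subtract 9: x sits inside (… + 9). So sub: (x^2) - 8 = -8.
Step 4. [(x^2) - 8 = -8] 8 comes off first (add 8) ⇒ sub: x^2 = 0.
Step 5. [x^2 = 0] LHS squared, RHS 0 ≥ 0: apply √ (±), so sqrt: x = 0.

Answer: x ∈ {0}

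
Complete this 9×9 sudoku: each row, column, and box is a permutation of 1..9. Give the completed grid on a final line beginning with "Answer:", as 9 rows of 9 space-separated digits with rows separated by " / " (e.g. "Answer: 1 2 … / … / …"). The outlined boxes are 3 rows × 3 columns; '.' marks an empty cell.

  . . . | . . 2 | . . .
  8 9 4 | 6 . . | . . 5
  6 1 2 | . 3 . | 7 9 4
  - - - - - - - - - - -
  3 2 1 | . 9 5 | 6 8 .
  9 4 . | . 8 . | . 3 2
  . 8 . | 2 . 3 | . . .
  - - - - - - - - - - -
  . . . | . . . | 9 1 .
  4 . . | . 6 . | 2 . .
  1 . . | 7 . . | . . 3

Step 1. [r3c6∈{8}] r3c6 is down to just 8, so r3c6=8.
Step 2. [r5c4∈{1}] nothing but 1 survives at r5c4. So r5c4=1.
Step 3. [r6c3∈{5,6,7}] across row 6, 6 lands solely at r6c3 ⇒ r6c3=6.
Step 4. [r4c9∈{7}] nothing but 7 survives at r4c9, so r4c9=7.
Step 5. [r8c9∈{8}] r8c9's peers cover all but 8. So r8c9=8.
Step 6. [r7c6∈{4}] nothing but 4 survives at r7c6. So r7c6=4.
Step 7. [r5c7∈{5}] r5c7 has the single candidate 5. So r5c7=5.
Step 8. [r5c3∈{7}] only 7 remains possible at r5c3. So r5c3=7.
Step 9. [r3c4∈{5}] only 5 remains possible at r3c4 ⇒ r3c4=5.
Step 10. [r6c8∈{4}] r6c8 has the single candidate 4 ⇒ r6c8=4.
Step 11. [r7c9∈{6}] r7c9 is down to just 6. So r7c9=6.
Step 12. [r1c9∈{1}] only 1 remains possible at r1c9. So r1c9=1.
Step 13. [r9c8∈{5}] r9c8's peers cover all but 5 ⇒ r9c8=5.
Step 14. [r7c5∈{2,5}] across col 5, 5 lands solely at r7c5. So r7c5=5.
Step 15. [r9c6∈{9}] nothing but 9 survives at r9c6. So r9c6=9.
Step 16. [r8c4∈{3}] r8c4's peers cover all but 3 ⇒ r8c4=3.
Step 17. [r2c6∈{1,7}] r2c6 is the only open cell in col 6 admitting 7 ⇒ r2c6=7.
Step 18. [r9c3∈{8}] r9c3 is down to just 8, so r9c3=8.
Step 19. [r7c3∈{3}] nothing but 3 survives at r7c3, so r7c3=3.
Step 20. [r1c2∈{3,5,7}] in col 2, 3 fits only at r1c2, so r1c2=3.
Step 21. [r8c2∈{5,7}] col 2 places 5 nowhere but r8c2. So r8c2=5.
Step 22. [r1c1∈{5,7}] r1c1 is the only open cell in row 1 admitting 7, so r1c1=7.
Step 23. [r1c4∈{4,9}] r1c4 is the only open cell in row 1 admitting 9. So r1c4=9.
Step 24. [r1c5∈{4}] r1c5 has the single candidate 4. So r1c5=4.
Step 25. [r2c8∈{2}] r2c8 has the single candidate 2. So r2c8=2.
Step 26. [r8c6∈{1}] r8c6 has the single candidate 1, so r8c6=1.
Step 27. [r2c7∈{3}] r2c7's peers cover all but 3. So r2c7=3.
Step 28. [r1c8∈{6}] only 6 remains possible at r1c8. So r1c8=6.
Step 29. [r2c5∈{1}] nothing but 1 survives at r2c5. So r2c5=1.
Step 30. [r8c8∈{7}] r8c8's peers cover all but 7. So r8c8=7.
Step 31. [r9c5∈{2}] r9c5 has the single candidate 2, so r9c5=2.
Step 32. [r6c5∈{7}] nothing but 7 survives at r6c5. So r6c5=7.
Step 33. [r7c1∈{2}] only 2 remains possible at r7c1 ⇒ r7c1=2.
Step 34. [r5c6∈{6}] nothing but 6 survives at r5c6. So r5c6=6.
Step 35. [r1c3∈{5}] nothing but 5 survives at r1c3 ⇒ r1c3=5.
Step 36. [r9c7∈{4}] r9c7 is down to just 4. So r9c7=4.
Step 37. [r9c2∈{6}] only 6 remains possible at r9c2 ⇒ r9c2=6.
Step 38. [r8c3∈{9}] r8c3 has the single candidate 9 ⇒ r8c3=9.
Step 39. [r6c9∈{9}] r6c9 is down to just 9. So r6c9=9.
Step 40. [r7c4∈{8}] r7c4 has the single candidate 8 ⇒ r7c4=8.
Step 41. [r7c2∈{7}] nothing but 7 survives at r7c2. So r7c2=7.
Step 42. [r6c7∈{1}] nothing but 1 survives at r6c7. So r6c7=1.
Step 43. [r6c1∈{5}] nothing but 5 survives at r6c1. So r6c1=5.
Step 44. [r4c4∈{4}] r4c4's peers cover all but 4, so r4c4=4.
Step 45. [r1c7∈{8}] nothing but 8 survives at r1c7 ⇒ r1c7=8.

Answer: 7 3 5 9 4 2 8 6 1 / 8 9 4 6 1 7 3 2 5 / 6 1 2 5 3 8 7 9 4 / 3 2 1 4 9 5 6 8 7 / 9 4 7 1 8 6 5 3 2 / 5 8 6 2 7 3 1 4 9 / 2 7 3 8 5 4 9 1 6 / 4 5 9 3 6 1 2 7 8 / 1 6 8 7 2 9 4 5 3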